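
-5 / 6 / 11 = -5 / 66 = -0.08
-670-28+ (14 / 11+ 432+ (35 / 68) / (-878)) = -173858433 / 656744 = -264.73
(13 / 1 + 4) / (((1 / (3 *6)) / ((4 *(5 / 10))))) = 612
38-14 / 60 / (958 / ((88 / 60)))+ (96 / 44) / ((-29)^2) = 75778476773 / 1994053050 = 38.00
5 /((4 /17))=85 /4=21.25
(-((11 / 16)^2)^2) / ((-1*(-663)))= -0.00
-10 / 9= -1.11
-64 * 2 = -128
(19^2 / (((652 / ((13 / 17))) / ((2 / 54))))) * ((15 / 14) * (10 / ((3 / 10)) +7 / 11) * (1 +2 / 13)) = 10117025 / 15362424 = 0.66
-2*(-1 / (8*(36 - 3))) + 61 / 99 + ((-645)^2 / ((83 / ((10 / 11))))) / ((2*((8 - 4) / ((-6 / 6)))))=-4675156 / 8217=-568.96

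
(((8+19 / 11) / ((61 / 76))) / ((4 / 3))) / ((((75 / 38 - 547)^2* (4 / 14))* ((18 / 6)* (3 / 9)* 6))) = 5137391 / 287822444591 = 0.00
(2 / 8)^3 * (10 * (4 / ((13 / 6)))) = 0.29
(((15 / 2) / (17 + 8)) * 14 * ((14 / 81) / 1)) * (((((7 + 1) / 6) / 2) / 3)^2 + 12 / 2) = 9604 / 2187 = 4.39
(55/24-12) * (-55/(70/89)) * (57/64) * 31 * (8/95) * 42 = 21213951/320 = 66293.60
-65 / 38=-1.71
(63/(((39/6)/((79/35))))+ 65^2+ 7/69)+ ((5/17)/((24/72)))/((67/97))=21701853697/5108415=4248.26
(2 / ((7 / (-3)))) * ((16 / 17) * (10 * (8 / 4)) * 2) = -3840 / 119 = -32.27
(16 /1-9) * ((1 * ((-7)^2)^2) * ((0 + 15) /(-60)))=-16807 /4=-4201.75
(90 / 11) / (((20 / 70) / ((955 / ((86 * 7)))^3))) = 39194274375 / 342834184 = 114.32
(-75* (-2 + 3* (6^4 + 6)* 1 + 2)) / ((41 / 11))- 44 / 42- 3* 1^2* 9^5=-220195919 / 861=-255744.39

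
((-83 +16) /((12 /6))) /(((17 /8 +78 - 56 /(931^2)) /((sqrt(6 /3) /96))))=-8296141 * sqrt(2) /1904891496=-0.01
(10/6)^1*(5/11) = 25/33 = 0.76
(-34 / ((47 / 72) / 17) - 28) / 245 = -42932 / 11515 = -3.73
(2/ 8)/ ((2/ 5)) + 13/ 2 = 57/ 8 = 7.12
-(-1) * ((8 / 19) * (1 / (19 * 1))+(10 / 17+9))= 58979 / 6137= 9.61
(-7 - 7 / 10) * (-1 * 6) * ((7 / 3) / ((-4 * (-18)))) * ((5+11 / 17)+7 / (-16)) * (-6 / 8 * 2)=-763763 / 65280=-11.70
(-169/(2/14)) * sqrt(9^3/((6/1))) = -10647 * sqrt(6)/2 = -13039.86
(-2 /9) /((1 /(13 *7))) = -182 /9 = -20.22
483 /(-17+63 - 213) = -483 /167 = -2.89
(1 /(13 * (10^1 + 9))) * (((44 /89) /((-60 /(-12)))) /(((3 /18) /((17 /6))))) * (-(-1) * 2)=1496 /109915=0.01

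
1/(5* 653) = 1/3265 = 0.00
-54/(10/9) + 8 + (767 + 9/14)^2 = 577450257/980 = 589234.96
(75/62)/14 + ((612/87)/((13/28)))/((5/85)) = 84314547/327236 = 257.66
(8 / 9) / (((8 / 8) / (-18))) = -16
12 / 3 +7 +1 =12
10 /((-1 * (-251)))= 10 /251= 0.04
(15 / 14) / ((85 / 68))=0.86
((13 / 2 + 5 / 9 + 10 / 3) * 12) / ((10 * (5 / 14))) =2618 / 75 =34.91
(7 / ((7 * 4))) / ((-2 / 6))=-3 / 4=-0.75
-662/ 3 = -220.67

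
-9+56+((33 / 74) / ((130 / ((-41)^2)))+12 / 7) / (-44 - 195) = 46.97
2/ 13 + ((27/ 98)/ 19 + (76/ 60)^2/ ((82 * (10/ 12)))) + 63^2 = 1477203206741/ 372167250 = 3969.19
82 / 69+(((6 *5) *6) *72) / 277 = 916954 / 19113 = 47.98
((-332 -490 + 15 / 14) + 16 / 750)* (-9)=12929289 / 1750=7388.17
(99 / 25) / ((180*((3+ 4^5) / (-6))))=-33 / 256750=-0.00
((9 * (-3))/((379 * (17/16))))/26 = -216/83759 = -0.00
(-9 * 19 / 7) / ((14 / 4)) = -6.98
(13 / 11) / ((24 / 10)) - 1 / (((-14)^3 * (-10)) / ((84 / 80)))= 1273901 / 2587200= 0.49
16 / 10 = 8 / 5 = 1.60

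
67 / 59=1.14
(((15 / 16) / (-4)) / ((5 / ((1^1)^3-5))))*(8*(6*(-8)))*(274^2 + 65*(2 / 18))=-5405992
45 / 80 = 9 / 16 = 0.56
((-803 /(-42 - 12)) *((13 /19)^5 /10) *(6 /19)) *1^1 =298148279 /4234129290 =0.07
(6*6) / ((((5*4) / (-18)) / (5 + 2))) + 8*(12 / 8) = -1074 / 5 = -214.80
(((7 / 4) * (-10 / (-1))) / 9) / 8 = 35 / 144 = 0.24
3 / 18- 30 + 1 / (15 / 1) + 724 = 20827 / 30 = 694.23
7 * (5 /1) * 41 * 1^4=1435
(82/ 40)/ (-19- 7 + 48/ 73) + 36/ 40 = 30307/ 37000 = 0.82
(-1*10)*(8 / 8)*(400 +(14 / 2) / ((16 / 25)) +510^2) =-20840875 / 8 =-2605109.38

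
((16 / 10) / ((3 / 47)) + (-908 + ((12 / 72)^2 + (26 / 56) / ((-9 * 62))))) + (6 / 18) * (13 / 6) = -68916227 / 78120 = -882.18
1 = 1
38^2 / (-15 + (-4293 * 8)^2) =1444 / 1179510321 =0.00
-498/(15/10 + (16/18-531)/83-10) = 744012/22241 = 33.45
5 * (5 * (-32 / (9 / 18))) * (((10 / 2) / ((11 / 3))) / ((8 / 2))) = -6000 / 11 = -545.45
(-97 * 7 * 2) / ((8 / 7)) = -4753 / 4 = -1188.25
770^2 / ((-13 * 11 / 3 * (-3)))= 53900 / 13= 4146.15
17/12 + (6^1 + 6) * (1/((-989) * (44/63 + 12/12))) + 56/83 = 219676333/105399708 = 2.08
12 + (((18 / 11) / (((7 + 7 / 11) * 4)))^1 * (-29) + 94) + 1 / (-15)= 87679 / 840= 104.38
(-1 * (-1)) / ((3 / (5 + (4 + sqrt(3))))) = sqrt(3) / 3 + 3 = 3.58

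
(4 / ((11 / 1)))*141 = 564 / 11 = 51.27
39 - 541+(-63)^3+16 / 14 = -1753835 / 7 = -250547.86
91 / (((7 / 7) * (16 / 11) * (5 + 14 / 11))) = 11011 / 1104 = 9.97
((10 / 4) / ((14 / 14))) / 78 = 5 / 156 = 0.03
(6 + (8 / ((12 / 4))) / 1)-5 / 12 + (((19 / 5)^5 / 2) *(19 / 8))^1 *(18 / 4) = 424237929 / 100000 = 4242.38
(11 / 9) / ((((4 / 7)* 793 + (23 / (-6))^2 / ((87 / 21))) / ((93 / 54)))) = 138446 / 30037401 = 0.00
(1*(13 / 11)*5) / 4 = 65 / 44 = 1.48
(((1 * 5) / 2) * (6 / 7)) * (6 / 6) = 15 / 7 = 2.14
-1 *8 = -8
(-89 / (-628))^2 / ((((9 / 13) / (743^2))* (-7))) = -56846141677 / 24846192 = -2287.92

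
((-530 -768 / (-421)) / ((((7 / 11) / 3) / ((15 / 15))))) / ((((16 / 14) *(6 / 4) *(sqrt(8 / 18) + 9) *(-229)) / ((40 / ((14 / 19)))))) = 99586410 / 2795861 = 35.62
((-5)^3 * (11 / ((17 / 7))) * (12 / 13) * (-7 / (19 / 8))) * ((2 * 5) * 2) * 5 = 646800000 / 4199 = 154036.68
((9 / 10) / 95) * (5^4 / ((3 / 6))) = 225 / 19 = 11.84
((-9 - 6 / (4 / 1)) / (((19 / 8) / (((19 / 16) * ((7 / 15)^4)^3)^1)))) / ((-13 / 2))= 96889010407 / 1124468261718750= 0.00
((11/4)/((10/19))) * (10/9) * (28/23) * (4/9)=5852/1863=3.14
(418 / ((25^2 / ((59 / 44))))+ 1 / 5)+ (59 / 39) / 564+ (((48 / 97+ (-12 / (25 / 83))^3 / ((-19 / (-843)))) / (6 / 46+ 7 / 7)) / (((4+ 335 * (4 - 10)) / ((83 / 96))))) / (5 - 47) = -33346694443614961 / 1368373592250000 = -24.37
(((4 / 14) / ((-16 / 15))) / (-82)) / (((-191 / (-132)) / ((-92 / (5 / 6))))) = -13662 / 54817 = -0.25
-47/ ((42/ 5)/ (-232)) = 27260/ 21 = 1298.10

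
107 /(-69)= -107 /69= -1.55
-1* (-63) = 63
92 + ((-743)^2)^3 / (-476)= -168241403464129857 / 476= -353448326605314.83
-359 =-359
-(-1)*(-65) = -65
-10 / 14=-5 / 7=-0.71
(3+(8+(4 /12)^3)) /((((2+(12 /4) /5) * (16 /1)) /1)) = 745 /2808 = 0.27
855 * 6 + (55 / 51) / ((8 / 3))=697735 / 136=5130.40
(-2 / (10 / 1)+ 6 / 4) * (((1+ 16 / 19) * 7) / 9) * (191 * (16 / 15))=973336 / 2565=379.47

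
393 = 393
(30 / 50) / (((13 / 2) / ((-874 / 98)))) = -2622 / 3185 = -0.82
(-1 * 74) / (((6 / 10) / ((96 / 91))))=-130.11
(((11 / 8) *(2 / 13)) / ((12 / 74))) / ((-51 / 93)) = -12617 / 5304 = -2.38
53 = 53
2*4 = 8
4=4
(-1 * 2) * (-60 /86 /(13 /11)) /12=55 /559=0.10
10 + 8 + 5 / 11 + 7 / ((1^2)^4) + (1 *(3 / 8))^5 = 9177713 / 360448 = 25.46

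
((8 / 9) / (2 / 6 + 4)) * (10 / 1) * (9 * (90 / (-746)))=-10800 / 4849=-2.23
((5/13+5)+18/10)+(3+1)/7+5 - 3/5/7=1153/91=12.67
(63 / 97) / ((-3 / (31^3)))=-625611 / 97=-6449.60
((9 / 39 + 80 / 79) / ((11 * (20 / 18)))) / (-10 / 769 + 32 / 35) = 20622273 / 182695084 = 0.11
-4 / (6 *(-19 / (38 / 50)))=2 / 75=0.03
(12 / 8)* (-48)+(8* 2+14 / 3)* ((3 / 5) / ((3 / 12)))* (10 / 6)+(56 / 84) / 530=2827 / 265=10.67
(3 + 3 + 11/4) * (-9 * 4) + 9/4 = -1251/4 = -312.75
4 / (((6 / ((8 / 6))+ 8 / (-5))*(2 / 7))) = 140 / 29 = 4.83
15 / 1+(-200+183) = -2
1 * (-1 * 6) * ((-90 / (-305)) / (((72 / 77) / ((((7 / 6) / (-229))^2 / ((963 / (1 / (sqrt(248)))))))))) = -3773 * sqrt(62) / 9167691989088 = -0.00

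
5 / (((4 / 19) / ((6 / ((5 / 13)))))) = 741 / 2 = 370.50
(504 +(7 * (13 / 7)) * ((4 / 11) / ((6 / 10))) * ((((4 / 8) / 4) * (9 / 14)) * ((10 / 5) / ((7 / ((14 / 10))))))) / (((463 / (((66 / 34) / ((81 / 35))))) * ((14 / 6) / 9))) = 388275 / 110194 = 3.52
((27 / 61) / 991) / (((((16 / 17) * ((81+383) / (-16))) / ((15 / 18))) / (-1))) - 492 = -27600475011 / 56098528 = -492.00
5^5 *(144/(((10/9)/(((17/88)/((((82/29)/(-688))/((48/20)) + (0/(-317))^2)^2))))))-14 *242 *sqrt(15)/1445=493343399347200/18491-3388 *sqrt(15)/1445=26680190318.49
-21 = -21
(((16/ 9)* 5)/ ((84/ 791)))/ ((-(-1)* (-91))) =-2260/ 2457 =-0.92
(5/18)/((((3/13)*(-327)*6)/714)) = -7735/17658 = -0.44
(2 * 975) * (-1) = -1950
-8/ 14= -4/ 7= -0.57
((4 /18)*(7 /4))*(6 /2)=7 /6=1.17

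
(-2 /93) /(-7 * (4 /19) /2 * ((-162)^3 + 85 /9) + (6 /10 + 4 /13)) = -7410 /1079418358829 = -0.00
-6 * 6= -36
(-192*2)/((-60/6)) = 192/5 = 38.40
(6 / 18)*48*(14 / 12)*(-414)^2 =3199392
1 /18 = 0.06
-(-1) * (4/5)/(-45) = -4/225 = -0.02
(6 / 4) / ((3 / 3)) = 3 / 2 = 1.50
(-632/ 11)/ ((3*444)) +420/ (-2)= -769388/ 3663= -210.04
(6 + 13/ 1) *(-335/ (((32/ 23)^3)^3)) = -11464336690211995/ 35184372088832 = -325.84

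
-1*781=-781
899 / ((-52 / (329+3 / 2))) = -594239 / 104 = -5713.84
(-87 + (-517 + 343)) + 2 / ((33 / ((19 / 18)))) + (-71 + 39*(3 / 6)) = -185587 / 594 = -312.44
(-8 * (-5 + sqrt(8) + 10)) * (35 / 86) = -700 / 43 -280 * sqrt(2) / 43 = -25.49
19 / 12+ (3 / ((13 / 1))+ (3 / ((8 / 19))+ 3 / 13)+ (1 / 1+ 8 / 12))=10.84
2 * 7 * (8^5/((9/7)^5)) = 7710244864/59049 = 130573.67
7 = 7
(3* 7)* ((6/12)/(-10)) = -21/20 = -1.05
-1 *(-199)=199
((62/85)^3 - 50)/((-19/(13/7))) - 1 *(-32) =3009798986/81678625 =36.85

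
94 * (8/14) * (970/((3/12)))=1458880/7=208411.43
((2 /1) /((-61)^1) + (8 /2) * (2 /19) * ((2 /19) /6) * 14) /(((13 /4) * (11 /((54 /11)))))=335952 /34639033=0.01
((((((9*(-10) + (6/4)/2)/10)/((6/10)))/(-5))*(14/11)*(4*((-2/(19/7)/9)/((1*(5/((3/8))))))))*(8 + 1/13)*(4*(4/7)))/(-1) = 23324/13585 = 1.72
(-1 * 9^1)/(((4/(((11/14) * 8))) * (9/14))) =-22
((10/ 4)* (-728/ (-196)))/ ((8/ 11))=715/ 56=12.77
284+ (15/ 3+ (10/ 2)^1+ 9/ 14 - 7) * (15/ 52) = 285.05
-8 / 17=-0.47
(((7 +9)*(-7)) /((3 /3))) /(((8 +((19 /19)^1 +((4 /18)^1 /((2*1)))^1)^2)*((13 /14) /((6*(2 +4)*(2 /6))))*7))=-54432 /2431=-22.39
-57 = -57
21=21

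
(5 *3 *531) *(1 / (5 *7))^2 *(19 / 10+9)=173637 / 2450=70.87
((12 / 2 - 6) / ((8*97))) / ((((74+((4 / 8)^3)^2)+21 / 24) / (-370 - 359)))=0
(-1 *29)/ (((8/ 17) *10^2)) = -493/ 800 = -0.62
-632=-632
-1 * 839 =-839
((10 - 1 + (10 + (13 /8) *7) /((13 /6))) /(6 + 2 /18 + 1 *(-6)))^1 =8829 /52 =169.79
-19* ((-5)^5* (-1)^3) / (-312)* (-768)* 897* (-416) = 54537600000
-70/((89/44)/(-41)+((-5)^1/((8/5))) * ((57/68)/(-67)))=1150663360/168293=6837.26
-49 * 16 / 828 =-196 / 207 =-0.95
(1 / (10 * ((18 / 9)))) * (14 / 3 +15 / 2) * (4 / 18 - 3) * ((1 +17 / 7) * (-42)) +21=793 / 3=264.33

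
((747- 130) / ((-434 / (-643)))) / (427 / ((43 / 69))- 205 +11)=17059433 / 9166514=1.86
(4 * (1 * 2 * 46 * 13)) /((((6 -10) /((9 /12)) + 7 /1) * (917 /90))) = 258336 /917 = 281.72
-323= -323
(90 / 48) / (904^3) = 15 / 5910106112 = 0.00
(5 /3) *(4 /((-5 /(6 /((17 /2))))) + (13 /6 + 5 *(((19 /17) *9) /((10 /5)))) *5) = 34681 /153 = 226.67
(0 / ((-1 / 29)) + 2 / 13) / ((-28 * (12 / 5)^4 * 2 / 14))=-625 / 539136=-0.00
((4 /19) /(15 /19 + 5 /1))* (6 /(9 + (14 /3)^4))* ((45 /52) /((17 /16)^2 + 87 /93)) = 5785344 /30569230835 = 0.00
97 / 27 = 3.59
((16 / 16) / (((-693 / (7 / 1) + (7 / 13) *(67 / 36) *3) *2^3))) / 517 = -39 / 15484150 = -0.00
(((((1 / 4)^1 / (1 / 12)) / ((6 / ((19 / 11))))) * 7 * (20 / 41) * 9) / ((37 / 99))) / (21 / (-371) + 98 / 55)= 41.16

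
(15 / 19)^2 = 225 / 361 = 0.62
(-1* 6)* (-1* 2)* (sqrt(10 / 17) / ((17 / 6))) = 72* sqrt(170) / 289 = 3.25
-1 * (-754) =754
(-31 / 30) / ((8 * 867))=-0.00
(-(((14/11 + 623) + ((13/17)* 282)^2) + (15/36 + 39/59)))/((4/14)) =-742523308163/4501464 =-164951.52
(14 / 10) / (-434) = -1 / 310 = -0.00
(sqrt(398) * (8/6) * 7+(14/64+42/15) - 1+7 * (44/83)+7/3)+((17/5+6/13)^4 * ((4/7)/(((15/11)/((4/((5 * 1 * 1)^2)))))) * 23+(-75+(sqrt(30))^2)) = 28 * sqrt(398)/3+12692341152730871/41484852500000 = 492.15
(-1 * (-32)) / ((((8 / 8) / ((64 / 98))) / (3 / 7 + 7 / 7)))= 10240 / 343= 29.85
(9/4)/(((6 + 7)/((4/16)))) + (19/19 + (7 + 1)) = 1881/208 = 9.04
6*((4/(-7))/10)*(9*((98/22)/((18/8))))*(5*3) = -1008/11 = -91.64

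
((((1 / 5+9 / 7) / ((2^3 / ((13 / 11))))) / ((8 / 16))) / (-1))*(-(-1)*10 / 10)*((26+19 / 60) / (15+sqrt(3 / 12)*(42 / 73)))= -19480123 / 25779600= -0.76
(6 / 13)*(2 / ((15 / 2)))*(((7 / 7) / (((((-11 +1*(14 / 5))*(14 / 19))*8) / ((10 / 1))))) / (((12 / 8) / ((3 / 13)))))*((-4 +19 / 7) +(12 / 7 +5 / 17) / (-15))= 13756 / 2473653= 0.01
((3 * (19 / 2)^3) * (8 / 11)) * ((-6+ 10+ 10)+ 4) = 370386 / 11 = 33671.45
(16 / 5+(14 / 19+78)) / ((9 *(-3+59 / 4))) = 0.77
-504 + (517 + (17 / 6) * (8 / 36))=368 / 27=13.63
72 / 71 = 1.01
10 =10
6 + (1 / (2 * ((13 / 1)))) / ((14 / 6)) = 1095 / 182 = 6.02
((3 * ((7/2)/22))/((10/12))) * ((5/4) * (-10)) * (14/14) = -315/44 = -7.16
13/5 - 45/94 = 2.12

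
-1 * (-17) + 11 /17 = 300 /17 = 17.65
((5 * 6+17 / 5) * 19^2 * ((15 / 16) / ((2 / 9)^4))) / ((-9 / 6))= -395543007 / 128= -3090179.74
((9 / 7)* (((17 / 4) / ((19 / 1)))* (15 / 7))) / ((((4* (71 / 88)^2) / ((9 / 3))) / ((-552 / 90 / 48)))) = -425799 / 4693171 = -0.09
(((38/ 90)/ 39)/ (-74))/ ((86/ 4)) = -19/ 2792205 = -0.00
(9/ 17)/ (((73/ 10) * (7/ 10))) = 900/ 8687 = 0.10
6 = 6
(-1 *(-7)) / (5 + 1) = 7 / 6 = 1.17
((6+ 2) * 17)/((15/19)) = 2584/15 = 172.27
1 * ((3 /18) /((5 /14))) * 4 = 28 /15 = 1.87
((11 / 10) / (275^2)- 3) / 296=-206249 / 20350000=-0.01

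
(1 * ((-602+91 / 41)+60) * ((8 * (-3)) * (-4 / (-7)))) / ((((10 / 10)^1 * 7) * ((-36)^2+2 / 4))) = 4249152 / 5209337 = 0.82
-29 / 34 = -0.85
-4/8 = -1/2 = -0.50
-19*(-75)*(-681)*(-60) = 58225500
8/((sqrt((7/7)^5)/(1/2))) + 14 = 18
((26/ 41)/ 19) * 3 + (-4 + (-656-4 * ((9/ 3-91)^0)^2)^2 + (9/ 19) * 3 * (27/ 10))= 3393323509/ 7790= 435599.94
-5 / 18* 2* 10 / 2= -25 / 9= -2.78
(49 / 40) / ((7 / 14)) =49 / 20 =2.45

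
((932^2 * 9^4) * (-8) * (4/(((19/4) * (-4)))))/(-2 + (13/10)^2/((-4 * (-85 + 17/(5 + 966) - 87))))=-12181907577314304000/2535206119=-4805095524.98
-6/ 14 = -3/ 7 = -0.43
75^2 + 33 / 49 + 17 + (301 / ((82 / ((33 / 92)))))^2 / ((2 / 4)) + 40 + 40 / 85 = 134794418933449 / 23703821344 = 5686.61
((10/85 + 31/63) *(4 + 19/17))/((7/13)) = 246181/42483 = 5.79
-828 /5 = -165.60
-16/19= -0.84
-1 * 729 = -729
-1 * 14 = -14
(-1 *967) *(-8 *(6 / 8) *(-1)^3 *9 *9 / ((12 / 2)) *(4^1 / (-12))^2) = -8703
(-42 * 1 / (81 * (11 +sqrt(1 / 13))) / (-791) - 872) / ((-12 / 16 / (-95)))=-397314861310 / 3597129 - 190 * sqrt(13) / 3597129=-110453.33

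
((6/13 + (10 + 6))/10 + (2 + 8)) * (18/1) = 13626/65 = 209.63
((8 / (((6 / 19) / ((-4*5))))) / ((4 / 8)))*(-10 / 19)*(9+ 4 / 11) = 164800 / 33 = 4993.94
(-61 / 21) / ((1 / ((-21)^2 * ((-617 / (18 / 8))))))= 1053836 / 3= 351278.67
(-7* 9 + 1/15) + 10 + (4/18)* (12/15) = -2374/45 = -52.76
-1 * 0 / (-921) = 0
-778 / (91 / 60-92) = 46680 / 5429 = 8.60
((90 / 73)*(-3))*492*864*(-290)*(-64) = -2130200985600 / 73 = -29180835419.18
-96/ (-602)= 48/ 301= 0.16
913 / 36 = 25.36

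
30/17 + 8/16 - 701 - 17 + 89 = -21309/34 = -626.74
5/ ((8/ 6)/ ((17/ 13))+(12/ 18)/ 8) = 68/ 15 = 4.53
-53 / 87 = -0.61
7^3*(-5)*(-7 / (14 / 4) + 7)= -8575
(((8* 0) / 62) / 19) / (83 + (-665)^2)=0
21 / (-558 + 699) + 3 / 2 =155 / 94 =1.65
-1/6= -0.17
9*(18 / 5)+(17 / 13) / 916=1929181 / 59540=32.40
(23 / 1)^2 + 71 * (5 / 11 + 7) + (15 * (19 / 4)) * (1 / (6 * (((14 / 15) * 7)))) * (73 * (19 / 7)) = 85627033 / 60368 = 1418.42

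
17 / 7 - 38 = -249 / 7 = -35.57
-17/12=-1.42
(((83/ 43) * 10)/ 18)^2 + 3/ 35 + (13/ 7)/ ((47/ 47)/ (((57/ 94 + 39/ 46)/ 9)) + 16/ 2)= 10651796062/ 7794727605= 1.37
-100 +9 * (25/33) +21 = -794/11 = -72.18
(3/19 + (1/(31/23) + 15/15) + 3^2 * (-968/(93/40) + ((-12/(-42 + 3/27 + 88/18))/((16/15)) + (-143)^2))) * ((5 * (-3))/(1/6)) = -707264293005/43586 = -16226868.56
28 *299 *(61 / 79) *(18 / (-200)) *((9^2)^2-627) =-6818504238 / 1975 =-3452407.21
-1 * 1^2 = -1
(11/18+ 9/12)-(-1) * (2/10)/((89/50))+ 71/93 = 222179/99324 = 2.24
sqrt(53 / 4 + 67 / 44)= 5*sqrt(286) / 22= 3.84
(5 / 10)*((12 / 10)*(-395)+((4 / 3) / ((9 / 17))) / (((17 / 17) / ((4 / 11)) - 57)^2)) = -301321967 / 1271403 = -237.00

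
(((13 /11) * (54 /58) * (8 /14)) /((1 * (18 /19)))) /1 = 1482 /2233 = 0.66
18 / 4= 9 / 2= 4.50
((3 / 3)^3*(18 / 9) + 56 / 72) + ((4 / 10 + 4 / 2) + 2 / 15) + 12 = 779 / 45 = 17.31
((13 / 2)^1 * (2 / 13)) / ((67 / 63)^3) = 250047 / 300763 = 0.83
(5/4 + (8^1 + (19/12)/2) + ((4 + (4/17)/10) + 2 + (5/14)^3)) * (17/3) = 5636507/61740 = 91.29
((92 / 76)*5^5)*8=575000 / 19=30263.16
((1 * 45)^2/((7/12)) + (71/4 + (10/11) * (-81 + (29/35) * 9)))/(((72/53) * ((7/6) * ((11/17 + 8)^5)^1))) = 0.04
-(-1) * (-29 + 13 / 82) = -2365 / 82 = -28.84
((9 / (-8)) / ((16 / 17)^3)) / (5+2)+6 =1332039 / 229376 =5.81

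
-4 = -4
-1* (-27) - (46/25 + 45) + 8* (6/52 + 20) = 45852/325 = 141.08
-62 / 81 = -0.77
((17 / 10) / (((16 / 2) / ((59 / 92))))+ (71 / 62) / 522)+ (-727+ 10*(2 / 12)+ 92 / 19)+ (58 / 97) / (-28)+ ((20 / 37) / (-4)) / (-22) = -225243462111718949 / 312678341680320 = -720.37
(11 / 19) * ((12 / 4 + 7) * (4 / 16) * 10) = 275 / 19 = 14.47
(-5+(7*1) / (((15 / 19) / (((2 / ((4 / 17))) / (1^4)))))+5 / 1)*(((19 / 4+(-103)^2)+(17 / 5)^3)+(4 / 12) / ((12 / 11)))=54196303399 / 67500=802908.20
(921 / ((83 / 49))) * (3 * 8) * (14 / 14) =1083096 / 83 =13049.35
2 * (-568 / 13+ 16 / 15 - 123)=-64594 / 195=-331.25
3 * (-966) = -2898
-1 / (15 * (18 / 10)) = -1 / 27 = -0.04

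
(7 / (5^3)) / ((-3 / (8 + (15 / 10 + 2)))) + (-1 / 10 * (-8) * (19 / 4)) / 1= 2689 / 750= 3.59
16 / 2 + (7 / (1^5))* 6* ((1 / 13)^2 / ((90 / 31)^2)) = 1831927 / 228150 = 8.03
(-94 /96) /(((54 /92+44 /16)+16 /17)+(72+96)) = -18377 /3233316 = -0.01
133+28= 161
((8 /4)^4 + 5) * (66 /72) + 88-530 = -1691 /4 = -422.75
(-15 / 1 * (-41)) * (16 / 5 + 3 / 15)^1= 2091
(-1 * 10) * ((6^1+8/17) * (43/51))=-47300/867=-54.56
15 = 15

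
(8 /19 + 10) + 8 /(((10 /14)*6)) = 12.29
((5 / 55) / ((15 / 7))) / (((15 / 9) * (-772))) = -7 / 212300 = -0.00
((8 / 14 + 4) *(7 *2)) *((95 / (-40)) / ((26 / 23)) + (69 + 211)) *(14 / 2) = 124498.77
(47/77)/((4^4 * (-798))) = -47/15730176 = -0.00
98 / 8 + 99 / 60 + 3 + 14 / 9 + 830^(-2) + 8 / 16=117526349 / 6200100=18.96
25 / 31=0.81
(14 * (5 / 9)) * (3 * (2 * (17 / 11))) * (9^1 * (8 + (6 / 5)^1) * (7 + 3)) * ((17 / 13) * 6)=67001760 / 143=468543.78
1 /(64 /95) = 95 /64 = 1.48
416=416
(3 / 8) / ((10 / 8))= 3 / 10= 0.30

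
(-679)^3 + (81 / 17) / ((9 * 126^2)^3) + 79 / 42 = -191656706922008656757855 / 612230133630528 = -313046837.12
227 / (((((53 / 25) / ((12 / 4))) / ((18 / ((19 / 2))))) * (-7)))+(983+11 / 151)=953833856 / 1064399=896.12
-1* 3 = -3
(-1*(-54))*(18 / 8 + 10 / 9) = 363 / 2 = 181.50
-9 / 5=-1.80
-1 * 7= -7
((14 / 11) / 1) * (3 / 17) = 42 / 187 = 0.22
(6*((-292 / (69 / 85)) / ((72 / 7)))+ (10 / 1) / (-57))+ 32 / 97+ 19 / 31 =-2472496630 / 11826531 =-209.06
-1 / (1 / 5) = -5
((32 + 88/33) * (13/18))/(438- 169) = 676/7263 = 0.09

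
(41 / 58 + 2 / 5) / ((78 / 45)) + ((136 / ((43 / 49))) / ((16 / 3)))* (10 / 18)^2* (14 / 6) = 113268479 / 5252364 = 21.57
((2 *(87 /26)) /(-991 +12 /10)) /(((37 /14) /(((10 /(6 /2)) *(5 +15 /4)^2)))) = -126875 /194324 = -0.65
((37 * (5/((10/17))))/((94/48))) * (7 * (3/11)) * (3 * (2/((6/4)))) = 634032/517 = 1226.37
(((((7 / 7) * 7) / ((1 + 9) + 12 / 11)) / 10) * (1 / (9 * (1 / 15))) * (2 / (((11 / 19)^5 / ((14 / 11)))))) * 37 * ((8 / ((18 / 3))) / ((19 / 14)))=13231230488 / 88416999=149.65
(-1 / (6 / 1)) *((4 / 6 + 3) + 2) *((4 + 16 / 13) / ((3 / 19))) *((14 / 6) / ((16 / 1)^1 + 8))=-38437 / 12636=-3.04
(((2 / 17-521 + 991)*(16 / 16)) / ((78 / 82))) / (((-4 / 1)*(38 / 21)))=-286713 / 4199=-68.28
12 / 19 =0.63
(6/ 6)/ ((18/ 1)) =1/ 18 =0.06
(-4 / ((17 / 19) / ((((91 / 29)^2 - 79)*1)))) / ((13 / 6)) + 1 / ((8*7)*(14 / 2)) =10396044677 / 72857512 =142.69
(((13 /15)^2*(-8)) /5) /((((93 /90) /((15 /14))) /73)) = -98696 /1085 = -90.96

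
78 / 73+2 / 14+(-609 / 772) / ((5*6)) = 4674947 / 3944920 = 1.19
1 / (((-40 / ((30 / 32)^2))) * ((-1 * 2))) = 45 / 4096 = 0.01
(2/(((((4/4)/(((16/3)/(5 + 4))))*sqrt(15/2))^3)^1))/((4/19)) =77824*sqrt(30)/4428675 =0.10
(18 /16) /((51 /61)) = 183 /136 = 1.35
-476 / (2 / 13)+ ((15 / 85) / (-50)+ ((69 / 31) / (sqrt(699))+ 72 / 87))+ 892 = -54258987 / 24650+ 23*sqrt(699) / 7223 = -2201.09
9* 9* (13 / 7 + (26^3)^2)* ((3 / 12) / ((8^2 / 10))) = 875776230225 / 896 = 977428828.38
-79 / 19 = -4.16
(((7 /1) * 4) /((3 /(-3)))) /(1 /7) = -196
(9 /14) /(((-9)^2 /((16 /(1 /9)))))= 1.14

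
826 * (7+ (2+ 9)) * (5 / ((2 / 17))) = 631890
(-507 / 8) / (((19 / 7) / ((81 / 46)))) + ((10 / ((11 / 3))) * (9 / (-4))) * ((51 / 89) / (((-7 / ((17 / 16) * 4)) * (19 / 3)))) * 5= -1889264007 / 47916176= -39.43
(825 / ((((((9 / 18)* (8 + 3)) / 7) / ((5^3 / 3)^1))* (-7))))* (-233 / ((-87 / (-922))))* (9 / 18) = 671331250 / 87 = 7716451.15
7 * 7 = 49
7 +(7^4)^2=5764808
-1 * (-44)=44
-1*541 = -541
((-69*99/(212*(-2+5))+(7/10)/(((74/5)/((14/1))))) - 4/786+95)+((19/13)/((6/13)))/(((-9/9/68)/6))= -3721066627/3082692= -1207.08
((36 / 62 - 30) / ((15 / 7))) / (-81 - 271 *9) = 38 / 6975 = 0.01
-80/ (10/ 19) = -152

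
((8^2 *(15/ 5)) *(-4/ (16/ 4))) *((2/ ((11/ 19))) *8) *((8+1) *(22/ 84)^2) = -160512/ 49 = -3275.76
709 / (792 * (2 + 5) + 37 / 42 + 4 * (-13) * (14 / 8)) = 29778 / 229063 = 0.13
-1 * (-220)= 220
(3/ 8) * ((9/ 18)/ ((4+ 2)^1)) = 1/ 32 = 0.03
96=96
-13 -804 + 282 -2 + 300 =-237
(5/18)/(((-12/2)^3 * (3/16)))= -5/729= -0.01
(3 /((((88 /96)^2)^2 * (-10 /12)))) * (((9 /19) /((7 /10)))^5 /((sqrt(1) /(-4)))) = 2.89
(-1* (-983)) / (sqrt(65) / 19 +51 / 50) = 904900650 / 776461 -46692500* sqrt(65) / 776461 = 680.59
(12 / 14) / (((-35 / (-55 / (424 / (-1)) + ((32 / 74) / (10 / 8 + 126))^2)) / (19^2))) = -21128507568717 / 18422177314660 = -1.15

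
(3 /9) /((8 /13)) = 13 /24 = 0.54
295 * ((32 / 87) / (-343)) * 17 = -160480 / 29841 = -5.38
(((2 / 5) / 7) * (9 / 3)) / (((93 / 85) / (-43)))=-1462 / 217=-6.74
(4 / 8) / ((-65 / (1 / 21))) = -1 / 2730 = -0.00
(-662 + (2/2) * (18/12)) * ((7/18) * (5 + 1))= -9247/6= -1541.17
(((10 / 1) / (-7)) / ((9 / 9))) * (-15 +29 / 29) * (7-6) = 20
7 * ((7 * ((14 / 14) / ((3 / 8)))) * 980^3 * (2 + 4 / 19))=5165261696000 / 19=271855878736.84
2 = 2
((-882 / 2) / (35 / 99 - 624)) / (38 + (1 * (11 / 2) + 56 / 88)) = 0.02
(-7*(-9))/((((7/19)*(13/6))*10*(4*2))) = 513/520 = 0.99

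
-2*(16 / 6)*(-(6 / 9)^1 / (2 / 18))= 32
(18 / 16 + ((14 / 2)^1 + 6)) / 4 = 113 / 32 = 3.53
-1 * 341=-341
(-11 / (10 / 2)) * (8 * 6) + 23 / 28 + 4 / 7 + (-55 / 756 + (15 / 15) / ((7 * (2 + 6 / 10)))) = -2560807 / 24570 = -104.22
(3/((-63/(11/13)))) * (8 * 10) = -880/273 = -3.22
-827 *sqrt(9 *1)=-2481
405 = 405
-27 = -27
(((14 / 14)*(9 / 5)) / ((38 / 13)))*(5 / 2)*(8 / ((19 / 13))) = 3042 / 361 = 8.43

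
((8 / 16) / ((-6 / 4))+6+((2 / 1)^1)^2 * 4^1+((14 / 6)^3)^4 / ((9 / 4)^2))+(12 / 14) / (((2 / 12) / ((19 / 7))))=10926714391543 / 2109289329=5180.28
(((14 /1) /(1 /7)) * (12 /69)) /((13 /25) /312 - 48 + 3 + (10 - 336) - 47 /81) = -907200 /19778597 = -0.05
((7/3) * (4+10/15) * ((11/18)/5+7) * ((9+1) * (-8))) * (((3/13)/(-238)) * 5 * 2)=358960/5967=60.16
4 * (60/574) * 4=480/287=1.67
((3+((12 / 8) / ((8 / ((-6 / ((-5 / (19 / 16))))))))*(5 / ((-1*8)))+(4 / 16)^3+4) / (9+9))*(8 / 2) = 7013 / 4608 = 1.52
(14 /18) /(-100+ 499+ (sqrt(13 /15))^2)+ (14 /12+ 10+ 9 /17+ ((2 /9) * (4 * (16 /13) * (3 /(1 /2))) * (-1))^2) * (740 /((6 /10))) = 31436651027495 /465270858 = 67566.34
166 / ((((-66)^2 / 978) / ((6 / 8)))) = 13529 / 484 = 27.95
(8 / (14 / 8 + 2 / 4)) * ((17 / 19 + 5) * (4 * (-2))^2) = 229376 / 171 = 1341.38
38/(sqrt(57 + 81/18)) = 38*sqrt(246)/123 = 4.85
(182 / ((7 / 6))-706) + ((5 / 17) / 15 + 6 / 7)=-196037 / 357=-549.12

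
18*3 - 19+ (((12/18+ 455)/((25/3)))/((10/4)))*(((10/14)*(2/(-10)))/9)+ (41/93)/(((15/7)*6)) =50807951/1464750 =34.69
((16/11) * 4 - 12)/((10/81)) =-2754/55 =-50.07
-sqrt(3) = -1.73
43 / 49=0.88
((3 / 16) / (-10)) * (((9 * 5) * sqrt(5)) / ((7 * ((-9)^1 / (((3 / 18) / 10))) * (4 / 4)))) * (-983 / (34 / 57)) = -56031 * sqrt(5) / 152320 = -0.82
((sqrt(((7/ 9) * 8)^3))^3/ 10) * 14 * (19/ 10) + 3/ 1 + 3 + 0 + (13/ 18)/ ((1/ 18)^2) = 240 + 1307987968 * sqrt(14)/ 492075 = 10185.73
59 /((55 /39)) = 2301 /55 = 41.84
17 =17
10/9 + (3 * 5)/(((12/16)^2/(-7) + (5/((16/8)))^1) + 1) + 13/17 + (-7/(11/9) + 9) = 6146135/644589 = 9.53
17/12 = 1.42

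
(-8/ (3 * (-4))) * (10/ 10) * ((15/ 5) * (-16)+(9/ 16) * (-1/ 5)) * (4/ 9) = -1283/ 90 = -14.26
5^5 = 3125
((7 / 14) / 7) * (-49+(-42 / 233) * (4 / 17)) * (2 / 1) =-27751 / 3961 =-7.01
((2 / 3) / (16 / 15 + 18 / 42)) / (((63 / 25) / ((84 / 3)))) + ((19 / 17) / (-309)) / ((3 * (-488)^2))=2918931005017 / 589207073472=4.95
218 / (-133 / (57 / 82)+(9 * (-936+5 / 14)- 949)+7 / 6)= -4578 / 200759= -0.02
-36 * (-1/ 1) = 36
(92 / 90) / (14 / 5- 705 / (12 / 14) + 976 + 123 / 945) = 644 / 98551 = 0.01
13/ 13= 1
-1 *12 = -12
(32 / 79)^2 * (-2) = -2048 / 6241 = -0.33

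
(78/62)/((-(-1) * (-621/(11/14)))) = -143/89838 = -0.00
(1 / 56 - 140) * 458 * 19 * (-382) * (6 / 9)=2171510133 / 7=310215733.29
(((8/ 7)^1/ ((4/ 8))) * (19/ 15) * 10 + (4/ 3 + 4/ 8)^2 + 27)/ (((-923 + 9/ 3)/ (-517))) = 7727599/ 231840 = 33.33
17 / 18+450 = 450.94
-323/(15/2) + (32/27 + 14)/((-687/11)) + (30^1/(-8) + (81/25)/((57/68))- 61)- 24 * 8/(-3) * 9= 16627886891/35243100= 471.81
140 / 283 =0.49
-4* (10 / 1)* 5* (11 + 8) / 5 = -760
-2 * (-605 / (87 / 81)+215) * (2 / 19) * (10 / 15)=80800 / 1653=48.88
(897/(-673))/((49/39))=-34983/32977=-1.06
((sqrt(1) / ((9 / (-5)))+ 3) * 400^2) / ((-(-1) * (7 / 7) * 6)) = 1760000 / 27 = 65185.19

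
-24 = -24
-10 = -10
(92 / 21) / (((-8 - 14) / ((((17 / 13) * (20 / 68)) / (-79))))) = 230 / 237237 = 0.00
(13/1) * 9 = 117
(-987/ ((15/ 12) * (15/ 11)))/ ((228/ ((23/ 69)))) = -3619/ 4275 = -0.85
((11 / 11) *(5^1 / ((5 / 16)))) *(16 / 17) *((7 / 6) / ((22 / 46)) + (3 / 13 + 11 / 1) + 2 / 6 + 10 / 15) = 1611136 / 7293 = 220.92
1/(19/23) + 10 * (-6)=-1117/19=-58.79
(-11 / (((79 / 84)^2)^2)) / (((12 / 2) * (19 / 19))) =-91276416 / 38950081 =-2.34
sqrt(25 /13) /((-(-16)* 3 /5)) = 25* sqrt(13) /624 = 0.14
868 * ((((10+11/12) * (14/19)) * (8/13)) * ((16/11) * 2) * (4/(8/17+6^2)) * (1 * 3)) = 55870976/13585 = 4112.70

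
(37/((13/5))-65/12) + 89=15259/156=97.81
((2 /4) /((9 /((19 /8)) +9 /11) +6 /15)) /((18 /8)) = 2090 /47097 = 0.04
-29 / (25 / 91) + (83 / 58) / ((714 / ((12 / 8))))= -72855437 / 690200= -105.56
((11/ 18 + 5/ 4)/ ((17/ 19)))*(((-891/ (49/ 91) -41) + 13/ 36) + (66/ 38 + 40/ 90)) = -543162769/ 154224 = -3521.91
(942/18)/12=157/36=4.36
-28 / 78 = -14 / 39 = -0.36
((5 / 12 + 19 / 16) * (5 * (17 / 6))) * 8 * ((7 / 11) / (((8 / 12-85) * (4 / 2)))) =-4165 / 6072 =-0.69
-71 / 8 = -8.88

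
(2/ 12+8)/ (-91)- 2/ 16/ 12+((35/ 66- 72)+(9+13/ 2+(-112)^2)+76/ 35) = 6001244003/ 480480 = 12490.10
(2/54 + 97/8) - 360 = -75133/216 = -347.84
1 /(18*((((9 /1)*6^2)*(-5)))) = -1 /29160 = -0.00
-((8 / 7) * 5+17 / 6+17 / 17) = -401 / 42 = -9.55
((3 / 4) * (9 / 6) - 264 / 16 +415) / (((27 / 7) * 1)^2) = 156653 / 5832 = 26.86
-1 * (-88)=88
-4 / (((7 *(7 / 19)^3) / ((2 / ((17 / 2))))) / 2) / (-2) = 109744 / 40817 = 2.69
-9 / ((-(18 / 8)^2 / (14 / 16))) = 14 / 9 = 1.56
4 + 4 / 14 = 30 / 7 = 4.29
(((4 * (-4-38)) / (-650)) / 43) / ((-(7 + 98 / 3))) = -36 / 237575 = -0.00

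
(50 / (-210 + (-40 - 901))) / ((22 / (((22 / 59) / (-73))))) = 50 / 4957357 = 0.00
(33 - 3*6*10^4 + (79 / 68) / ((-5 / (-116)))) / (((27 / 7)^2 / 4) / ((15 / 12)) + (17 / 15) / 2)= -4496701776 / 88519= -50799.28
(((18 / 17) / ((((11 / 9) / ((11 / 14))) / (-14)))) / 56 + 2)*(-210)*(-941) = 12294165 / 34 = 361593.09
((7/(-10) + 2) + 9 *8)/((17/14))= 5131/85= 60.36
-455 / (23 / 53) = -24115 / 23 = -1048.48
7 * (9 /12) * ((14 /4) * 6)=441 /4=110.25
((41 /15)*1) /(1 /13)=533 /15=35.53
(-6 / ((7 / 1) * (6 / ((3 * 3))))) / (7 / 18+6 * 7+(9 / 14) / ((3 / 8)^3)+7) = -162 / 7759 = -0.02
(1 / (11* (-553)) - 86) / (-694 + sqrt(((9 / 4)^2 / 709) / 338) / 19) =4651751988* sqrt(1418) / 4055336321299066573 + 502535432707377472 / 4055336321299066573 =0.12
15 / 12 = 5 / 4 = 1.25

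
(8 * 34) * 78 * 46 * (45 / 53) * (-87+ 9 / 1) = -3425535360 / 53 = -64632742.64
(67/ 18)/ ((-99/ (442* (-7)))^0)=67/ 18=3.72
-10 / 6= -5 / 3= -1.67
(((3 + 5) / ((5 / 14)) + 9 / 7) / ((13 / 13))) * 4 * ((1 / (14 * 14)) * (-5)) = -829 / 343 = -2.42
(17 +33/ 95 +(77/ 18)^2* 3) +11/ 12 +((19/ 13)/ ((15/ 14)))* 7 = 551599/ 6669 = 82.71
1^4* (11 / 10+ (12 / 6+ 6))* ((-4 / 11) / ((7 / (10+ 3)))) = -6.15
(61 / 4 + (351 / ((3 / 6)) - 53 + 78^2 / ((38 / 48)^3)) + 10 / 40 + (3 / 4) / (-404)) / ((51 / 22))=525357881279 / 94215224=5576.15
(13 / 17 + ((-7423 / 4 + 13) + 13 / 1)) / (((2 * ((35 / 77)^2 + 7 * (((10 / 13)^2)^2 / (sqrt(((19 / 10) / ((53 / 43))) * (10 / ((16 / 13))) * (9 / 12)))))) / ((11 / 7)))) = 4302596937442044292623 / 8647981911499292600 - 9153263060122896 * sqrt(1688739) / 6177129936785209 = -1428.09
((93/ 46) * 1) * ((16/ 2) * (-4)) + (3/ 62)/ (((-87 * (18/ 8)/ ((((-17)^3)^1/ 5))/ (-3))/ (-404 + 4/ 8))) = 23708171/ 103385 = 229.32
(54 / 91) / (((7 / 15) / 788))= 638280 / 637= 1002.01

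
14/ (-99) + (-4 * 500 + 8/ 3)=-197750/ 99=-1997.47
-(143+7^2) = -192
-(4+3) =-7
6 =6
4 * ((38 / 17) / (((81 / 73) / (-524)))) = -5814304 / 1377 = -4222.44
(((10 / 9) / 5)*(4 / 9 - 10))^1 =-172 / 81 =-2.12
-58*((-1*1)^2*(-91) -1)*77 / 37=410872 / 37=11104.65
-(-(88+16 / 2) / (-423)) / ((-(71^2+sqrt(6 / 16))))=0.00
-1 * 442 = -442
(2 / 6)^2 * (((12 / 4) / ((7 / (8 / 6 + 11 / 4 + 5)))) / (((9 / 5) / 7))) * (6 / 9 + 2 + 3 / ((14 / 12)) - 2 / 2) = 48505 / 6804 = 7.13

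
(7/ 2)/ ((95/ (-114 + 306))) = 7.07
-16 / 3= -5.33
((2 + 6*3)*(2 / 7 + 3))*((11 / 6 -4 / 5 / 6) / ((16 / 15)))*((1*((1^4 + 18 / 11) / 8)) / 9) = 3.83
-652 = -652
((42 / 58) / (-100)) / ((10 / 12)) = -63 / 7250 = -0.01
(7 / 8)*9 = 7.88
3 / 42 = 1 / 14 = 0.07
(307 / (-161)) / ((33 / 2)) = -614 / 5313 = -0.12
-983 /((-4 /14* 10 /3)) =20643 /20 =1032.15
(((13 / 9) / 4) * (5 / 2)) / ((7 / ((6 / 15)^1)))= 13 / 252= 0.05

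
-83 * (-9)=747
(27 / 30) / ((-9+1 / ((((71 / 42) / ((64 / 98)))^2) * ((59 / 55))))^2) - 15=-277715226318843389 / 18528507608310090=-14.99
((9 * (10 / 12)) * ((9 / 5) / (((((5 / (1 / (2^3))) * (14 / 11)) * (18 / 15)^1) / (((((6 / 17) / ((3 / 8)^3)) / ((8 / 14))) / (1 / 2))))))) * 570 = 50160 / 17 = 2950.59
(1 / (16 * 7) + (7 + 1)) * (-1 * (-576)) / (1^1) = 32292 / 7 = 4613.14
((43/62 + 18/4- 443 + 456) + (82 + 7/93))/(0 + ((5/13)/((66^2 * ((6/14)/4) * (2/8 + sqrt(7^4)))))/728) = 135235167210/31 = 4362424748.71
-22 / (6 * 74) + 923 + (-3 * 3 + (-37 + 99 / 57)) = 3706303 / 4218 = 878.69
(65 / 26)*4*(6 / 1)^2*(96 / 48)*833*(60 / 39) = 11995200 / 13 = 922707.69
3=3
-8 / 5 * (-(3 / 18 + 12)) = 292 / 15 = 19.47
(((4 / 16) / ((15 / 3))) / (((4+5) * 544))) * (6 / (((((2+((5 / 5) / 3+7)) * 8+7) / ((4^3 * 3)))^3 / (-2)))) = -1990656 / 1250020625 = -0.00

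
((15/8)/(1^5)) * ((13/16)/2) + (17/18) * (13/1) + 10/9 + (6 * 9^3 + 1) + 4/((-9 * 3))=30336785/6912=4389.00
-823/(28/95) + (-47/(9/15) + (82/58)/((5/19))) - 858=-45349579/12180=-3723.28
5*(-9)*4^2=-720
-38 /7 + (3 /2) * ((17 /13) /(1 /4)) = 220 /91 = 2.42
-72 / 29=-2.48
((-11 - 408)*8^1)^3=-37662750208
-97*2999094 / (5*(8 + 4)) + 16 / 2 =-48485273 / 10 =-4848527.30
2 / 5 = 0.40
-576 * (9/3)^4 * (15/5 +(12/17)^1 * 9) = -7418304/17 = -436370.82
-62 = -62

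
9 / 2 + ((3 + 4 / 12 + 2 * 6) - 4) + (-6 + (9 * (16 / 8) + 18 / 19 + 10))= 4421 / 114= 38.78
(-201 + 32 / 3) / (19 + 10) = -571 / 87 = -6.56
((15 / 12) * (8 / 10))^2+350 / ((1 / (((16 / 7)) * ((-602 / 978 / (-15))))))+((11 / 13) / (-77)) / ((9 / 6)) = 4515079 / 133497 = 33.82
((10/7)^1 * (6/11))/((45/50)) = 200/231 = 0.87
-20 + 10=-10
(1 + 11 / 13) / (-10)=-12 / 65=-0.18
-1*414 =-414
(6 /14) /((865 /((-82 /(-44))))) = 123 /133210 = 0.00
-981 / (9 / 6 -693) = 654 / 461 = 1.42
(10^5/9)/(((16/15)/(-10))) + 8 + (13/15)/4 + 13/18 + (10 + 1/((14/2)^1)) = -131225957/1260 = -104147.58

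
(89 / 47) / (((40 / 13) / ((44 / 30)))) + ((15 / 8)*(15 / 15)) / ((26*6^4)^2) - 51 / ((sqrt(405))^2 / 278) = -121332903997709 / 3557650636800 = -34.10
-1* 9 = -9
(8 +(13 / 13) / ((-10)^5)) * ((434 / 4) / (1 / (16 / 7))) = 24799969 / 12500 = 1984.00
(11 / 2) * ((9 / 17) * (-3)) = -297 / 34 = -8.74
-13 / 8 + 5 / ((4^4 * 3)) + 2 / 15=-1901 / 1280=-1.49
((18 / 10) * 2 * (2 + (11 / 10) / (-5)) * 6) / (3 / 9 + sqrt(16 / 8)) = -14418 / 2125 + 43254 * sqrt(2) / 2125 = 22.00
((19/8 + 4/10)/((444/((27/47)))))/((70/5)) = 27/105280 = 0.00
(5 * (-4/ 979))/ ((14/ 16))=-160/ 6853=-0.02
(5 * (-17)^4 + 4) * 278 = 116095302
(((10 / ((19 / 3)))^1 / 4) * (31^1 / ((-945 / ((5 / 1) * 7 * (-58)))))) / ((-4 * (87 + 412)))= -4495 / 341316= -0.01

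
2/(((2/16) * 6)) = 8/3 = 2.67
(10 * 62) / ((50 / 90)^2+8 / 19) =954180 / 1123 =849.67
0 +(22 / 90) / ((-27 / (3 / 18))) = -11 / 7290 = -0.00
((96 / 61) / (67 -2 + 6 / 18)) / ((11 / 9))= 648 / 32879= 0.02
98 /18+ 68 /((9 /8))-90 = -217 /9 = -24.11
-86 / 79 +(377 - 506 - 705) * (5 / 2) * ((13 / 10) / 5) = -429119 / 790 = -543.19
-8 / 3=-2.67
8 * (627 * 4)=20064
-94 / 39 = -2.41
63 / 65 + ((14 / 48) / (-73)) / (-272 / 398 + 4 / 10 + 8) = 847014203 / 874370640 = 0.97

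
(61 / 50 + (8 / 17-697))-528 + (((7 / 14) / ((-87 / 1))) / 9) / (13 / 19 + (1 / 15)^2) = -266325425939 / 217708800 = -1223.31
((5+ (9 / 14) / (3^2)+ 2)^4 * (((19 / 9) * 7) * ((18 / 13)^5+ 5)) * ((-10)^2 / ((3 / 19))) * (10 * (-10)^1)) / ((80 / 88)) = -6615436623274351125 / 254706998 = -25972732100.88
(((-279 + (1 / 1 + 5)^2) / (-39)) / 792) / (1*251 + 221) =9 / 539968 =0.00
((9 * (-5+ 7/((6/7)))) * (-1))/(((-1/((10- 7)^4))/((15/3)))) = 23085/2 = 11542.50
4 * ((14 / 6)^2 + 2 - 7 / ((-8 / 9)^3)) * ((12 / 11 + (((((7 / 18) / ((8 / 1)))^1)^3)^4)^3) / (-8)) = -483696747134693660606911936354981506298482337986494743876886901999339904986646762573 / 50931312333061934225015169178084328566384300224229251408037326011973019710737350656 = -9.50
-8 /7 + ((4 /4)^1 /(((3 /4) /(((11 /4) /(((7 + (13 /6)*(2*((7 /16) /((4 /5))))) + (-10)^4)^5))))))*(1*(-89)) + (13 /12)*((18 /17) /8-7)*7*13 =-543038171867906116515805302677104711 /800730567036242544384821412929424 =-678.18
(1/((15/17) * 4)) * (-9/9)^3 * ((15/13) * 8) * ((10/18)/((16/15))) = -1.36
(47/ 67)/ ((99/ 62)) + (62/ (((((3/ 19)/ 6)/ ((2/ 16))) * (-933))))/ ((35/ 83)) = -44651377/ 144400410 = -0.31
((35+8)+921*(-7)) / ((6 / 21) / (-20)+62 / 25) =-2241400 / 863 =-2597.22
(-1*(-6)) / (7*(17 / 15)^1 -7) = 45 / 7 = 6.43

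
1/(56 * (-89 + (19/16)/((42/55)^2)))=-504/2454461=-0.00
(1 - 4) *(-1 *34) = 102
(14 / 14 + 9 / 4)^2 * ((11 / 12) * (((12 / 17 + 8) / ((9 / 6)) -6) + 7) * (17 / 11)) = 58643 / 576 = 101.81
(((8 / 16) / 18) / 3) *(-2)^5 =-8 / 27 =-0.30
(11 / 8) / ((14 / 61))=671 / 112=5.99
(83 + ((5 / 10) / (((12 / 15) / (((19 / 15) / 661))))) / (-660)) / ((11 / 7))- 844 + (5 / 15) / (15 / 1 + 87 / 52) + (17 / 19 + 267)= -523.27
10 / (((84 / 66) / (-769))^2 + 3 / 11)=715546810 / 19515109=36.67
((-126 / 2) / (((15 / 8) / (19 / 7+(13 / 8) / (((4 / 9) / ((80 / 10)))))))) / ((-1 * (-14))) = -537 / 7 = -76.71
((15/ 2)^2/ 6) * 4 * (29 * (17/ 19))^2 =18228675/ 722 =25247.47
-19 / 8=-2.38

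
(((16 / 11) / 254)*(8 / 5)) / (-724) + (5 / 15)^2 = 0.11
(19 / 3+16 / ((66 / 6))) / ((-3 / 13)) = -3341 / 99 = -33.75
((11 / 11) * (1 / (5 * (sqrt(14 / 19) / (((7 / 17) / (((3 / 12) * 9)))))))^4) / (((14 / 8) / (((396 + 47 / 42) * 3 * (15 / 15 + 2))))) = 770703232 / 114162766875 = 0.01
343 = 343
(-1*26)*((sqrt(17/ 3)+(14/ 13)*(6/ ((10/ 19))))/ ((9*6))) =-266/ 45 - 13*sqrt(51)/ 81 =-7.06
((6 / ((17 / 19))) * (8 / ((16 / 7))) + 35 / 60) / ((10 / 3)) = 4907 / 680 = 7.22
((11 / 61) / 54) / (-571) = -11 / 1880874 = -0.00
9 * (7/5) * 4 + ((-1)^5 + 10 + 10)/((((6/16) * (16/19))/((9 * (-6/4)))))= -15237/20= -761.85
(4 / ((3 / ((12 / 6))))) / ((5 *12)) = 2 / 45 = 0.04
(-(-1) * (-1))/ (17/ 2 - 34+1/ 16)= 16/ 407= 0.04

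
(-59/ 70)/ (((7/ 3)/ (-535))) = 18939/ 98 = 193.26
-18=-18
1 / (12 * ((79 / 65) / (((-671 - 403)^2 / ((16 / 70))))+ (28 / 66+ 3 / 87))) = 69758864175 / 384001974308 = 0.18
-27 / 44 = -0.61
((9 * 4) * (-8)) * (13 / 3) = -1248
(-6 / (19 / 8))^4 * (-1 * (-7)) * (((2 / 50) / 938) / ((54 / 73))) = 3588096 / 218287675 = 0.02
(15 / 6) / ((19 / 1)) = 5 / 38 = 0.13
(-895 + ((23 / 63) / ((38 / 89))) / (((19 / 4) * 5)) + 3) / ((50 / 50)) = -101429686 / 113715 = -891.96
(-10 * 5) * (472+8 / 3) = -71200 / 3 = -23733.33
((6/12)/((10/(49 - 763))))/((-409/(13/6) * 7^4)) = 221/2805740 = 0.00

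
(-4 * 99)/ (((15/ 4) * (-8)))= 66/ 5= 13.20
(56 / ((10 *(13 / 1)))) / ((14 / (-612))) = -1224 / 65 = -18.83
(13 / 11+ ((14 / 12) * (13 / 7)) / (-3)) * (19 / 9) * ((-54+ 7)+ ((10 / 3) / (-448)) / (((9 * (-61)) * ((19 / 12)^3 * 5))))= -596497499 / 13080474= -45.60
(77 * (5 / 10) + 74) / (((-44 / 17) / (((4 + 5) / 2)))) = -34425 / 176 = -195.60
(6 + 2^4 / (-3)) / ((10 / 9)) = 3 / 5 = 0.60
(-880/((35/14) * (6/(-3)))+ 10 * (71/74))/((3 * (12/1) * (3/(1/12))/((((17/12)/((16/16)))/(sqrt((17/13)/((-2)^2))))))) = 763 * sqrt(221)/31968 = 0.35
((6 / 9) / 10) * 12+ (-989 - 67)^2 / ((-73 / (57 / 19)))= -16726748 / 365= -45826.71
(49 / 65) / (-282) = -49 / 18330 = -0.00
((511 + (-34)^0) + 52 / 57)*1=29236 / 57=512.91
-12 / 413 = -0.03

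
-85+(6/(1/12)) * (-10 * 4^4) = -184405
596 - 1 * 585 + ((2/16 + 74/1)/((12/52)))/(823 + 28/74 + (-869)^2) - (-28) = 26181536225/671314128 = 39.00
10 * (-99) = -990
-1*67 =-67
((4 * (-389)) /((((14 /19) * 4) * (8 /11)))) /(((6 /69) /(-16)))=1869923 /14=133565.93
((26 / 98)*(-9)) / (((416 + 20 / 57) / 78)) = -260091 / 581434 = -0.45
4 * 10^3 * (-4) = -16000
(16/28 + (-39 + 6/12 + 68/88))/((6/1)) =-2861/462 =-6.19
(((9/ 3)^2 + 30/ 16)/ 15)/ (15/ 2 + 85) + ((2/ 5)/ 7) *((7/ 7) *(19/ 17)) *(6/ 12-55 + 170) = 464473/ 62900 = 7.38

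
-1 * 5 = -5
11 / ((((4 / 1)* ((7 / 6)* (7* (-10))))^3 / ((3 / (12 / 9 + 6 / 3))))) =-2673 / 9411920000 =-0.00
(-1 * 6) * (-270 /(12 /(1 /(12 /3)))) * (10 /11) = 675 /22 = 30.68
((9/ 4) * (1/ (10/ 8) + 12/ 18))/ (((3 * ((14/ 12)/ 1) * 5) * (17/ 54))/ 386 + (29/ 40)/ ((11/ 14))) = 7566372/ 2148391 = 3.52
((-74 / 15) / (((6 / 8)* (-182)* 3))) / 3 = 148 / 36855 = 0.00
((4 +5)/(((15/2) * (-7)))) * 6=-1.03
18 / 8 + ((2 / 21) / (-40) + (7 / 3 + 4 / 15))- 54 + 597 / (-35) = -6952 / 105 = -66.21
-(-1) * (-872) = -872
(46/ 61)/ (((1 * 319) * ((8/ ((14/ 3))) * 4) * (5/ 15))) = 161/ 155672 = 0.00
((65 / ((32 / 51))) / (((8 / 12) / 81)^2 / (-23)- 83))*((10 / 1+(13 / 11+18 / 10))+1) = -692436976569 / 39679039840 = -17.45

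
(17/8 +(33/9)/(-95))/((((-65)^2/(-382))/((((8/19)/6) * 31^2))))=-873152107/68635125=-12.72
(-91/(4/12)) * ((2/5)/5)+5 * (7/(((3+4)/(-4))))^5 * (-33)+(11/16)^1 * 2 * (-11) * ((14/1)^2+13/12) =165957.27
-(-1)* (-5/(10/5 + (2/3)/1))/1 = -15/8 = -1.88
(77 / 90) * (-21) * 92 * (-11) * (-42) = -3818276 / 5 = -763655.20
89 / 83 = 1.07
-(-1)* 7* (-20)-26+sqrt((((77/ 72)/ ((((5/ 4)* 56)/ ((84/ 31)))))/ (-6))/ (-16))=-166+sqrt(23870)/ 7440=-165.98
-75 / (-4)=75 / 4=18.75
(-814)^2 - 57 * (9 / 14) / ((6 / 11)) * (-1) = 18554569 / 28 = 662663.18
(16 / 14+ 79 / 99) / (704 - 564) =269 / 19404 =0.01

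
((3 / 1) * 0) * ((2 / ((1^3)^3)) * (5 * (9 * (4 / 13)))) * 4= 0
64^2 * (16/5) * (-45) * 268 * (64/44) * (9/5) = -22762487808/55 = -413863414.69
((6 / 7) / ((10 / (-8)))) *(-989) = 23736 / 35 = 678.17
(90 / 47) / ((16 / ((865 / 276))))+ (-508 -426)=-933.62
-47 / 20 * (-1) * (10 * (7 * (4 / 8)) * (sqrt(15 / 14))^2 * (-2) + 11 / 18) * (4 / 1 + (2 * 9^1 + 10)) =-251732 / 45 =-5594.04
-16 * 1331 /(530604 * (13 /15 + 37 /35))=-93170 /4465917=-0.02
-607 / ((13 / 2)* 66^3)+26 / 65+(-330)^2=1017523952413 / 9343620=108900.40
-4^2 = -16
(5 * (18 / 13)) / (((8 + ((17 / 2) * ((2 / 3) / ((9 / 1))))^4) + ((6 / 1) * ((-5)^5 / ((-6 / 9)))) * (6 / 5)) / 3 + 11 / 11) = 71744535 / 116623410293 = 0.00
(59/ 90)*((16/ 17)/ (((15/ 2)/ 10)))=1888/ 2295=0.82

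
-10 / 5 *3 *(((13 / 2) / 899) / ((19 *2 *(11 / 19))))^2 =-507 / 782338568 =-0.00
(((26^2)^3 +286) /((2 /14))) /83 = 2162412434 /83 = 26053161.86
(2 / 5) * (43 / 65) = 86 / 325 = 0.26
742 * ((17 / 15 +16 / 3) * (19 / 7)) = 195358 / 15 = 13023.87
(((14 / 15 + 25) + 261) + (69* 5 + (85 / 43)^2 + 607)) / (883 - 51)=34470191 / 23075520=1.49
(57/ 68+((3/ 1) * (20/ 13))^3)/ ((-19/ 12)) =-44439687/ 709631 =-62.62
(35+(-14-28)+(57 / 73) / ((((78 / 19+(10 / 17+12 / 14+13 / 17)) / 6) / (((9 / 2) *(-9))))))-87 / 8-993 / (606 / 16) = -62440634797 / 842232536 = -74.14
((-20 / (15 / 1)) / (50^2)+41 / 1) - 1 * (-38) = 148124 / 1875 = 79.00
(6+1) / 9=7 / 9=0.78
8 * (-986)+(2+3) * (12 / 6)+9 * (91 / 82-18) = -658461 / 82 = -8030.01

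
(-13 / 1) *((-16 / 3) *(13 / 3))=2704 / 9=300.44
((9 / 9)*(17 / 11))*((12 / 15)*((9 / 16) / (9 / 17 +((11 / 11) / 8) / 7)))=36414 / 28655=1.27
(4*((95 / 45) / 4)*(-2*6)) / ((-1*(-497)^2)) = 76 / 741027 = 0.00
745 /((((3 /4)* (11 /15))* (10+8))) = 7450 /99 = 75.25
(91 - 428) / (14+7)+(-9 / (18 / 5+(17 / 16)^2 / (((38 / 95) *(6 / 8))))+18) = 216737 / 296877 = 0.73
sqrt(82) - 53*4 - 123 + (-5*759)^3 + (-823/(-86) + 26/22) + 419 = -51704277802115/946 + sqrt(82) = -54655684771.19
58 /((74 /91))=2639 /37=71.32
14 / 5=2.80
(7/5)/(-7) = -1/5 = -0.20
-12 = -12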